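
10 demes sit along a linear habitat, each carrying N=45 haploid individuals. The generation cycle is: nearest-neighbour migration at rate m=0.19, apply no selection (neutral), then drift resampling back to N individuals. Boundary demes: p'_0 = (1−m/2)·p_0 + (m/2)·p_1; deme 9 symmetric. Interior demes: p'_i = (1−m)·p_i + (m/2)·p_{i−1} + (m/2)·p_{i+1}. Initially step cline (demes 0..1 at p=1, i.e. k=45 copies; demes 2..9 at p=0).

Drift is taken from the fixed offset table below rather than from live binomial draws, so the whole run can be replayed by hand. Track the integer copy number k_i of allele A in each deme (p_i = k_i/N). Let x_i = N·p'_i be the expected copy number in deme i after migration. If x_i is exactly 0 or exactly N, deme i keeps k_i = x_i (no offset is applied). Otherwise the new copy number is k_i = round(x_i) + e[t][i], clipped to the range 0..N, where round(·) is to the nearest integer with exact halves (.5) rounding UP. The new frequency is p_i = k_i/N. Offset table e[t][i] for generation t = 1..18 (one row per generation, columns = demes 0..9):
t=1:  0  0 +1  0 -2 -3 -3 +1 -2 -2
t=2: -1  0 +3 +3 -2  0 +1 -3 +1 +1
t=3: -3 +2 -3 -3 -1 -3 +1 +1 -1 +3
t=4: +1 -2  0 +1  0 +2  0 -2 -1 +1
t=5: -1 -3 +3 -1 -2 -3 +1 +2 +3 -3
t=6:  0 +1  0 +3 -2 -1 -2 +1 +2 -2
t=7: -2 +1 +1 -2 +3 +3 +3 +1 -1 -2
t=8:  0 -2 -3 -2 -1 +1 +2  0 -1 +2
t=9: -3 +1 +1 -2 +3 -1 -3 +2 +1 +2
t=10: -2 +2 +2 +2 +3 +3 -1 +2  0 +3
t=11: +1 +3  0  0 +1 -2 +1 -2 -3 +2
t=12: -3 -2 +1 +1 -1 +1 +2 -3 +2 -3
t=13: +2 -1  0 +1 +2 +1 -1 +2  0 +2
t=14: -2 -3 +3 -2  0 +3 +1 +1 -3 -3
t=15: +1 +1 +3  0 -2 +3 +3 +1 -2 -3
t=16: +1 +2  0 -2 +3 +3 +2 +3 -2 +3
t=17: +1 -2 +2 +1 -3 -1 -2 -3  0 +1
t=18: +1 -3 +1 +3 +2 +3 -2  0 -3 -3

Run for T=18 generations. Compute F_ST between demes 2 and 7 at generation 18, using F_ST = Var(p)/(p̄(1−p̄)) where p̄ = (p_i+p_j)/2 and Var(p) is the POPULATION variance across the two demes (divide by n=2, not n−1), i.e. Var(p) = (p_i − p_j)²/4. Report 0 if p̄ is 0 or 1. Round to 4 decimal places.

0.2404

t=0: k=[45 45 0 0 0 0 0 0 0 0]
t=1: x=[45.0000 40.7250 4.2750 0.0000 0.0000 0.0000 0.0000 0.0000 0.0000 0.0000] k=[45 41 5 0 0 0 0 0 0 0]
t=2: x=[44.6200 37.9600 7.9450 0.4750 0.0000 0.0000 0.0000 0.0000 0.0000 0.0000] k=[44 38 11 3 0 0 0 0 0 0]
t=3: x=[43.4300 36.0050 12.8050 3.4750 0.2850 0.0000 0.0000 0.0000 0.0000 0.0000] k=[40 38 10 0 0 0 0 0 0 0]
t=4: x=[39.8100 35.5300 11.7100 0.9500 0.0000 0.0000 0.0000 0.0000 0.0000 0.0000] k=[41 34 12 2 0 0 0 0 0 0]
t=5: x=[40.3350 32.5750 13.1400 2.7600 0.1900 0.0000 0.0000 0.0000 0.0000 0.0000] k=[39 30 16 2 0 0 0 0 0 0]
t=6: x=[38.1450 29.5250 16.0000 3.1400 0.1900 0.0000 0.0000 0.0000 0.0000 0.0000] k=[38 31 16 6 0 0 0 0 0 0]
t=7: x=[37.3350 30.2400 16.4750 6.3800 0.5700 0.0000 0.0000 0.0000 0.0000 0.0000] k=[35 31 17 4 4 0 0 0 0 0]
t=8: x=[34.6200 30.0500 17.0950 5.2350 3.6200 0.3800 0.0000 0.0000 0.0000 0.0000] k=[35 28 14 3 3 1 0 0 0 0]
t=9: x=[34.3350 27.3350 14.2850 4.0450 2.8100 1.0950 0.0950 0.0000 0.0000 0.0000] k=[31 28 15 2 6 0 0 0 0 0]
t=10: x=[30.7150 27.0500 15.0000 3.6150 5.0500 0.5700 0.0000 0.0000 0.0000 0.0000] k=[29 29 17 6 8 4 0 0 0 0]
t=11: x=[29.0000 27.8600 17.0950 7.2350 7.4300 4.0000 0.3800 0.0000 0.0000 0.0000] k=[30 31 17 7 8 2 1 0 0 0]
t=12: x=[30.0950 29.5750 17.3800 8.0450 7.3350 2.4750 1.0000 0.0950 0.0000 0.0000] k=[27 28 18 9 6 3 3 0 0 0]
t=13: x=[27.0950 26.9550 18.0950 9.5700 6.0000 3.2850 2.7150 0.2850 0.0000 0.0000] k=[29 26 18 11 8 4 2 2 0 0]
t=14: x=[28.7150 25.5250 18.0950 11.3800 7.9050 4.1900 2.1900 1.8100 0.1900 0.0000] k=[27 23 21 9 8 7 3 3 0 0]
t=15: x=[26.6200 23.1900 20.0500 10.0450 8.0000 6.7150 3.3800 2.7150 0.2850 0.0000] k=[28 24 23 10 6 10 6 4 0 0]
t=16: x=[27.6200 24.2850 21.8600 10.8550 6.7600 9.2400 6.1900 3.8100 0.3800 0.0000] k=[29 26 22 9 10 12 8 7 0 0]
t=17: x=[28.7150 25.9050 21.1450 10.3300 10.0950 11.4300 8.2850 6.4300 0.6650 0.0000] k=[30 24 23 11 7 10 6 3 1 0]
t=18: x=[29.4300 24.4750 21.9550 11.7600 7.6650 9.3350 6.0950 3.0950 1.0950 0.0950] k=[30 21 23 15 10 12 4 3 0 0]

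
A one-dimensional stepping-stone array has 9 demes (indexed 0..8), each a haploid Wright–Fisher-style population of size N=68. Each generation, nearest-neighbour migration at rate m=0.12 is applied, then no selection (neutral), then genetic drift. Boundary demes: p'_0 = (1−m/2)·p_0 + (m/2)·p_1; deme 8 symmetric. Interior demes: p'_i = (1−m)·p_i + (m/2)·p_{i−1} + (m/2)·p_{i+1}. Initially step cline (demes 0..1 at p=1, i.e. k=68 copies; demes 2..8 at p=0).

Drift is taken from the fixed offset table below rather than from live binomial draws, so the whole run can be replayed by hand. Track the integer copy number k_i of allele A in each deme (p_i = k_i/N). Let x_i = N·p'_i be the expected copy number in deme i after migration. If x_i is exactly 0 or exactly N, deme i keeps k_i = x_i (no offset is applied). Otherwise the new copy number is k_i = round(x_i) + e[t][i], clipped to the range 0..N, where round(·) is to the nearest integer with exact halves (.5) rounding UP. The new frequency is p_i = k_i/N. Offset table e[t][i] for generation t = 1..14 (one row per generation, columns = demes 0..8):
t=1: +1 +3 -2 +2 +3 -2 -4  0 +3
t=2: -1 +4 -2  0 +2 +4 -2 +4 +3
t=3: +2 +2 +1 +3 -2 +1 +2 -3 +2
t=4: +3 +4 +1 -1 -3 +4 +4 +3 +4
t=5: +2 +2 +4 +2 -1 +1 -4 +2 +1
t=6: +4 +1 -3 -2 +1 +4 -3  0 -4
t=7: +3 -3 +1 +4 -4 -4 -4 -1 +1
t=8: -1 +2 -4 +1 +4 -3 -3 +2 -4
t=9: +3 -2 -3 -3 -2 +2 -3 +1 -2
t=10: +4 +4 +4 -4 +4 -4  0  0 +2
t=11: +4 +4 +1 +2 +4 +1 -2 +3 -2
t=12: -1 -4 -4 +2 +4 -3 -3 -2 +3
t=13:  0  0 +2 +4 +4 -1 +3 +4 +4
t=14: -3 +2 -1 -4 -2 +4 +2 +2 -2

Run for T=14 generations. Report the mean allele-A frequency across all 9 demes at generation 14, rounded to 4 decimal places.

0.2810

t=0: k=[68 68 0 0 0 0 0 0 0]
t=1: x=[68.0000 63.9200 4.0800 0.0000 0.0000 0.0000 0.0000 0.0000 0.0000] k=[68 67 2 0 0 0 0 0 0]
t=2: x=[67.9400 63.1600 5.7800 0.1200 0.0000 0.0000 0.0000 0.0000 0.0000] k=[67 67 4 0 0 0 0 0 0]
t=3: x=[67.0000 63.2200 7.5400 0.2400 0.0000 0.0000 0.0000 0.0000 0.0000] k=[68 65 9 3 0 0 0 0 0]
t=4: x=[67.8200 61.8200 12.0000 3.1800 0.1800 0.0000 0.0000 0.0000 0.0000] k=[68 66 13 2 0 0 0 0 0]
t=5: x=[67.8800 62.9400 15.5200 2.5400 0.1200 0.0000 0.0000 0.0000 0.0000] k=[68 65 20 5 0 0 0 0 0]
t=6: x=[67.8200 62.4800 21.8000 5.6000 0.3000 0.0000 0.0000 0.0000 0.0000] k=[68 63 19 4 1 0 0 0 0]
t=7: x=[67.7000 60.6600 20.7400 4.7200 1.1200 0.0600 0.0000 0.0000 0.0000] k=[68 58 22 9 0 0 0 0 0]
t=8: x=[67.4000 56.4400 23.3800 9.2400 0.5400 0.0000 0.0000 0.0000 0.0000] k=[66 58 19 10 5 0 0 0 0]
t=9: x=[65.5200 56.1400 20.8000 10.2400 5.0000 0.3000 0.0000 0.0000 0.0000] k=[68 54 18 7 3 2 0 0 0]
t=10: x=[67.1600 52.6800 19.5000 7.4200 3.1800 1.9400 0.1200 0.0000 0.0000] k=[68 57 24 3 7 0 0 0 0]
t=11: x=[67.3400 55.6800 24.7200 4.5000 6.3400 0.4200 0.0000 0.0000 0.0000] k=[68 60 26 7 10 1 0 0 0]
t=12: x=[67.5200 58.4400 26.9000 8.3200 9.2800 1.4800 0.0600 0.0000 0.0000] k=[67 54 23 10 13 0 0 0 0]
t=13: x=[66.2200 52.9200 24.0800 10.9600 12.0400 0.7800 0.0000 0.0000 0.0000] k=[66 53 26 15 16 0 0 0 0]
t=14: x=[65.2200 52.1600 26.9600 15.7200 14.9800 0.9600 0.0000 0.0000 0.0000] k=[62 54 26 12 13 5 0 0 0]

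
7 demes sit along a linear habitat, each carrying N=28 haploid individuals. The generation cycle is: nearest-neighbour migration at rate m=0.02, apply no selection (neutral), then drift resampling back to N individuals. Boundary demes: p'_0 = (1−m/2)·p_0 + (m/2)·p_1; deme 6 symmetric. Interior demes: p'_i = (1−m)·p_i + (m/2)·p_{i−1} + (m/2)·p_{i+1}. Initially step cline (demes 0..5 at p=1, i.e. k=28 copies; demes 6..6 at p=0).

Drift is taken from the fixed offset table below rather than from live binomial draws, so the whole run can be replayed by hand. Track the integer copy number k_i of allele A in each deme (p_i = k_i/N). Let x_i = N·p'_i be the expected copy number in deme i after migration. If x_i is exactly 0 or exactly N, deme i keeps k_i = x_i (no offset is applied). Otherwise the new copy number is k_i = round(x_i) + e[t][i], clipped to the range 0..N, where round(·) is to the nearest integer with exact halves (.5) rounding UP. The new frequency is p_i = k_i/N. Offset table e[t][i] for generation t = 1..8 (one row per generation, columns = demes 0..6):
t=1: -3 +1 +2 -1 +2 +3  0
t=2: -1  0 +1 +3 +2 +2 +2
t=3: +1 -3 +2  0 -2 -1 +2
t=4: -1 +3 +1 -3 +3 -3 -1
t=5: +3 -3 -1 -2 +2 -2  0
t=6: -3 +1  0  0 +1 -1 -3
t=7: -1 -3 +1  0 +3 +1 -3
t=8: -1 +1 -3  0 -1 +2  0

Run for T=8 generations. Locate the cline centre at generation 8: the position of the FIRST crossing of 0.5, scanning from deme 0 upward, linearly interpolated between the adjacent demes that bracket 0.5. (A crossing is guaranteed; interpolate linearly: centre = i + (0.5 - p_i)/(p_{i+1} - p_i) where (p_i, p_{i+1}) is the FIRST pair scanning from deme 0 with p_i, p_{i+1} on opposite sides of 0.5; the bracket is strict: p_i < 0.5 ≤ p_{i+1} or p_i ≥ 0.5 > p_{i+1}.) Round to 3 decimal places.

5.417

t=0: k=[28 28 28 28 28 28 0]
t=1: x=[28.0000 28.0000 28.0000 28.0000 28.0000 27.7200 0.2800] k=[28 28 28 28 28 28 0]
t=2: x=[28.0000 28.0000 28.0000 28.0000 28.0000 27.7200 0.2800] k=[28 28 28 28 28 28 2]
t=3: x=[28.0000 28.0000 28.0000 28.0000 28.0000 27.7400 2.2600] k=[28 28 28 28 28 27 4]
t=4: x=[28.0000 28.0000 28.0000 28.0000 27.9900 26.7800 4.2300] k=[28 28 28 28 28 24 3]
t=5: x=[28.0000 28.0000 28.0000 28.0000 27.9600 23.8300 3.2100] k=[28 28 28 28 28 22 3]
t=6: x=[28.0000 28.0000 28.0000 28.0000 27.9400 21.8700 3.1900] k=[28 28 28 28 28 21 0]
t=7: x=[28.0000 28.0000 28.0000 28.0000 27.9300 20.8600 0.2100] k=[28 28 28 28 28 22 0]
t=8: x=[28.0000 28.0000 28.0000 28.0000 27.9400 21.8400 0.2200] k=[28 28 28 28 27 24 0]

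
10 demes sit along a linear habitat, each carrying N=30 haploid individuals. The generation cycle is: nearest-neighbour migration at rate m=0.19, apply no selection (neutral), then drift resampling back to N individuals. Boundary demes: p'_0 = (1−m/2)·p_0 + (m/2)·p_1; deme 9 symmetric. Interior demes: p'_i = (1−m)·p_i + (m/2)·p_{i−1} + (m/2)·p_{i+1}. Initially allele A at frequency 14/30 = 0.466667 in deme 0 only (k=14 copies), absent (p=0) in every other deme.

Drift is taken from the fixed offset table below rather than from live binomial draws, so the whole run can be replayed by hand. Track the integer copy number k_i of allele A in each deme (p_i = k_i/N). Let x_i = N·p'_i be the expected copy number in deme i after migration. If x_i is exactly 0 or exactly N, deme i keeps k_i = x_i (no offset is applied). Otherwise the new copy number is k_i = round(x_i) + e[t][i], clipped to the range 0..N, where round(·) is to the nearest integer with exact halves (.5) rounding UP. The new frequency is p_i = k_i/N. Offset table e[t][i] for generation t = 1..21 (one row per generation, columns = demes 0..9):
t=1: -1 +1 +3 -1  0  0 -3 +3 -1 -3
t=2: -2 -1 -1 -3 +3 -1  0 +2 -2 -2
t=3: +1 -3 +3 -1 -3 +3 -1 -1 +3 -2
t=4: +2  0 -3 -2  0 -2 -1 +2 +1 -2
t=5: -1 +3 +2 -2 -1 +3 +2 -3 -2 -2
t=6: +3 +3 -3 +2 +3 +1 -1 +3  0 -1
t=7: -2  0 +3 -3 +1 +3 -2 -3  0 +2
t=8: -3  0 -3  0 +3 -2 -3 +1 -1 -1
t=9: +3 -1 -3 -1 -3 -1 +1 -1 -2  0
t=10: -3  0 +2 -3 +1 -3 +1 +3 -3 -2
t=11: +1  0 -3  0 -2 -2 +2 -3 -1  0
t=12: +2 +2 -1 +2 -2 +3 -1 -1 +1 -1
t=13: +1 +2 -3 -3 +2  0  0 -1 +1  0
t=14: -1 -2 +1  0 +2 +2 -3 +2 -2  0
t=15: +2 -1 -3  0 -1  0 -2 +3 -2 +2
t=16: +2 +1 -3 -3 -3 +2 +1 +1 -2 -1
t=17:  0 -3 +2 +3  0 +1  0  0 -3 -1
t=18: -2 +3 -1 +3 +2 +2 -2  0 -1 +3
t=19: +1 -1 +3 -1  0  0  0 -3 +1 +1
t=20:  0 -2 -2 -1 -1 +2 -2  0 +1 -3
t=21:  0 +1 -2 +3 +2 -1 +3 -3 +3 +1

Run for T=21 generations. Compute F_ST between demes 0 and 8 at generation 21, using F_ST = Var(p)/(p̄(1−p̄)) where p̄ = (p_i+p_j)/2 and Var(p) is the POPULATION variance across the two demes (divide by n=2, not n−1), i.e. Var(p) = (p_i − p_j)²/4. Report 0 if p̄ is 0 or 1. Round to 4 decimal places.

0.1765

t=0: k=[14 0 0 0 0 0 0 0 0 0]
t=1: x=[12.6700 1.3300 0.0000 0.0000 0.0000 0.0000 0.0000 0.0000 0.0000 0.0000] k=[12 2 0 0 0 0 0 0 0 0]
t=2: x=[11.0500 2.7600 0.1900 0.0000 0.0000 0.0000 0.0000 0.0000 0.0000 0.0000] k=[9 2 0 0 0 0 0 0 0 0]
t=3: x=[8.3350 2.4750 0.1900 0.0000 0.0000 0.0000 0.0000 0.0000 0.0000 0.0000] k=[9 0 3 0 0 0 0 0 0 0]
t=4: x=[8.1450 1.1400 2.4300 0.2850 0.0000 0.0000 0.0000 0.0000 0.0000 0.0000] k=[10 1 0 0 0 0 0 0 0 0]
t=5: x=[9.1450 1.7600 0.0950 0.0000 0.0000 0.0000 0.0000 0.0000 0.0000 0.0000] k=[8 5 2 0 0 0 0 0 0 0]
t=6: x=[7.7150 5.0000 2.0950 0.1900 0.0000 0.0000 0.0000 0.0000 0.0000 0.0000] k=[11 8 0 2 0 0 0 0 0 0]
t=7: x=[10.7150 7.5250 0.9500 1.6200 0.1900 0.0000 0.0000 0.0000 0.0000 0.0000] k=[9 8 4 0 1 0 0 0 0 0]
t=8: x=[8.9050 7.7150 4.0000 0.4750 0.8100 0.0950 0.0000 0.0000 0.0000 0.0000] k=[6 8 1 0 4 0 0 0 0 0]
t=9: x=[6.1900 7.1450 1.5700 0.4750 3.2400 0.3800 0.0000 0.0000 0.0000 0.0000] k=[9 6 0 0 0 0 0 0 0 0]
t=10: x=[8.7150 5.7150 0.5700 0.0000 0.0000 0.0000 0.0000 0.0000 0.0000 0.0000] k=[6 6 3 0 0 0 0 0 0 0]
t=11: x=[6.0000 5.7150 3.0000 0.2850 0.0000 0.0000 0.0000 0.0000 0.0000 0.0000] k=[7 6 0 0 0 0 0 0 0 0]
t=12: x=[6.9050 5.5250 0.5700 0.0000 0.0000 0.0000 0.0000 0.0000 0.0000 0.0000] k=[9 8 0 0 0 0 0 0 0 0]
t=13: x=[8.9050 7.3350 0.7600 0.0000 0.0000 0.0000 0.0000 0.0000 0.0000 0.0000] k=[10 9 0 0 0 0 0 0 0 0]
t=14: x=[9.9050 8.2400 0.8550 0.0000 0.0000 0.0000 0.0000 0.0000 0.0000 0.0000] k=[9 6 2 0 0 0 0 0 0 0]
t=15: x=[8.7150 5.9050 2.1900 0.1900 0.0000 0.0000 0.0000 0.0000 0.0000 0.0000] k=[11 5 0 0 0 0 0 0 0 0]
t=16: x=[10.4300 5.0950 0.4750 0.0000 0.0000 0.0000 0.0000 0.0000 0.0000 0.0000] k=[12 6 0 0 0 0 0 0 0 0]
t=17: x=[11.4300 6.0000 0.5700 0.0000 0.0000 0.0000 0.0000 0.0000 0.0000 0.0000] k=[11 3 3 0 0 0 0 0 0 0]
t=18: x=[10.2400 3.7600 2.7150 0.2850 0.0000 0.0000 0.0000 0.0000 0.0000 0.0000] k=[8 7 2 3 0 0 0 0 0 0]
t=19: x=[7.9050 6.6200 2.5700 2.6200 0.2850 0.0000 0.0000 0.0000 0.0000 0.0000] k=[9 6 6 2 0 0 0 0 0 0]
t=20: x=[8.7150 6.2850 5.6200 2.1900 0.1900 0.0000 0.0000 0.0000 0.0000 0.0000] k=[9 4 4 1 0 0 0 0 0 0]
t=21: x=[8.5250 4.4750 3.7150 1.1900 0.0950 0.0000 0.0000 0.0000 0.0000 0.0000] k=[9 5 2 4 2 0 0 0 0 0]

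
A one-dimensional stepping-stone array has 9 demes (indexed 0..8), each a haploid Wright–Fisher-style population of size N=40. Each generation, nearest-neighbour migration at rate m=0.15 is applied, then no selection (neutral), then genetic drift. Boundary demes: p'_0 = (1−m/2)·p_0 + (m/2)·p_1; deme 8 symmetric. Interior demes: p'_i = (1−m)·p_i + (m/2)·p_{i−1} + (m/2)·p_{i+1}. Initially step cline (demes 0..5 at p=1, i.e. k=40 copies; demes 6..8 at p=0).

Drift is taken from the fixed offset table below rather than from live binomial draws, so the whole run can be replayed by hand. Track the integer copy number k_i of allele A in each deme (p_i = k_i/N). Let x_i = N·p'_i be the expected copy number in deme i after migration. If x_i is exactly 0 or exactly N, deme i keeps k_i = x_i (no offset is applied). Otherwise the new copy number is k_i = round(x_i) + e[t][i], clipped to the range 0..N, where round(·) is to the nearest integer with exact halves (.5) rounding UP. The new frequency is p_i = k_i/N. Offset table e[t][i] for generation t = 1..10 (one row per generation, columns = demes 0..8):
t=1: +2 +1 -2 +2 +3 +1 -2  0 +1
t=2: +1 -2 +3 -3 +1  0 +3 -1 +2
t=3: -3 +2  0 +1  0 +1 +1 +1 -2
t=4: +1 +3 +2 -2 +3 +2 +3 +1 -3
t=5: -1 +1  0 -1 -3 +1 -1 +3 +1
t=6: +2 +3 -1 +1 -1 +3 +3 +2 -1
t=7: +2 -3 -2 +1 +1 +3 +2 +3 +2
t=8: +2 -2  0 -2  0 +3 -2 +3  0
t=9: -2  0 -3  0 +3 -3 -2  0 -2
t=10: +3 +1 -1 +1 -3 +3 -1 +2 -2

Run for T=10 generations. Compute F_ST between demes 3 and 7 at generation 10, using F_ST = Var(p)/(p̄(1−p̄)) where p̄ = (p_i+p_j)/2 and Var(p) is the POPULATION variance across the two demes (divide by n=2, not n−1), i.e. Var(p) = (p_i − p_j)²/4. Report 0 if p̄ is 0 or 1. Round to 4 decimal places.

t=0: k=[40 40 40 40 40 40 0 0 0]
t=1: x=[40.0000 40.0000 40.0000 40.0000 40.0000 37.0000 3.0000 0.0000 0.0000] k=[40 40 40 40 40 38 1 0 0]
t=2: x=[40.0000 40.0000 40.0000 40.0000 39.8500 35.3750 3.7000 0.0750 0.0000] k=[40 40 40 40 40 35 7 0 0]
t=3: x=[40.0000 40.0000 40.0000 40.0000 39.6250 33.2750 8.5750 0.5250 0.0000] k=[40 40 40 40 40 34 10 2 0]
t=4: x=[40.0000 40.0000 40.0000 40.0000 39.5500 32.6500 11.2000 2.4500 0.1500] k=[40 40 40 40 40 35 14 3 0]
t=5: x=[40.0000 40.0000 40.0000 40.0000 39.6250 33.8000 14.7500 3.6000 0.2250] k=[40 40 40 40 37 35 14 7 1]
t=6: x=[40.0000 40.0000 40.0000 39.7750 37.0750 33.5750 15.0500 7.0750 1.4500] k=[40 40 40 40 36 37 18 9 0]
t=7: x=[40.0000 40.0000 40.0000 39.7000 36.3750 35.5000 18.7500 9.0000 0.6750] k=[40 40 40 40 37 39 21 12 3]
t=8: x=[40.0000 40.0000 40.0000 39.7750 37.3750 37.5000 21.6750 12.0000 3.6750] k=[40 40 40 38 37 40 20 15 4]
t=9: x=[40.0000 40.0000 39.8500 38.0750 37.3000 38.2750 21.1250 14.5500 4.8250] k=[40 40 37 38 40 35 19 15 3]
t=10: x=[40.0000 39.7750 37.3000 38.0750 39.4750 34.1750 19.9000 14.4000 3.9000] k=[40 40 36 39 36 37 19 16 2]

0.3847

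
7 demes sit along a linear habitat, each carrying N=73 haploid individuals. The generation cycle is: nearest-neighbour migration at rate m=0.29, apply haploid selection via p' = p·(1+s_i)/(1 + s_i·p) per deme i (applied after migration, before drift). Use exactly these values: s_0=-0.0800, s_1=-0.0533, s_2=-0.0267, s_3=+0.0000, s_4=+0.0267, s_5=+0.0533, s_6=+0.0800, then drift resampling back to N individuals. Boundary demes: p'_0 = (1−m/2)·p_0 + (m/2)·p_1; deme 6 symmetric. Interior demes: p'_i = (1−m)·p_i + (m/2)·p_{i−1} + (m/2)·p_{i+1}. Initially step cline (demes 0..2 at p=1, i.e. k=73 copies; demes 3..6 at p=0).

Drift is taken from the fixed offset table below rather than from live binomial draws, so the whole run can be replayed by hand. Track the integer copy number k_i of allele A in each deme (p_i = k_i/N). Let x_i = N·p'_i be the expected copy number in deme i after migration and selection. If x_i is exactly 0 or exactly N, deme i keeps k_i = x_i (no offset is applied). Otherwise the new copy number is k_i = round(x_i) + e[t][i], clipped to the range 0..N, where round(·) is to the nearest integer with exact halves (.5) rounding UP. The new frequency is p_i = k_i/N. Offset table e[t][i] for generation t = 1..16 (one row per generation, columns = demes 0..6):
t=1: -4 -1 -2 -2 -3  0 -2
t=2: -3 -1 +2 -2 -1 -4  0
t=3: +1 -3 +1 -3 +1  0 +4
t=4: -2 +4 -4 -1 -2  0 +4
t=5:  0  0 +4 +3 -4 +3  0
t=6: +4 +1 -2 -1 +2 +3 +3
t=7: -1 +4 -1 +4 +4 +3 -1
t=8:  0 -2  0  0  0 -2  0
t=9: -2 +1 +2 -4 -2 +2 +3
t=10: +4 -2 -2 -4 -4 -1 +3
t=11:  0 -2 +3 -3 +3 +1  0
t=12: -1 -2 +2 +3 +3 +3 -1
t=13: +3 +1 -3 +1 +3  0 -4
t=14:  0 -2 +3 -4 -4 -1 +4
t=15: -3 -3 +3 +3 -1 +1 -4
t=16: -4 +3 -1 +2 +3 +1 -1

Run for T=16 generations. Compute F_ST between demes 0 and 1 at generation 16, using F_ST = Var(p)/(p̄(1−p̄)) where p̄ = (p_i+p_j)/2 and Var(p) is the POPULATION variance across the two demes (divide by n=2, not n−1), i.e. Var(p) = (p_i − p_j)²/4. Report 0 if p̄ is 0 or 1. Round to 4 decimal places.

0.0002

t=0: k=[73 73 73 0 0 0 0]
t=1: x=[73.0000 73.0000 62.1677 10.5850 0.0000 0.0000 0.0000] k=[73 73 60 9 0 0 0]
t=2: x=[73.0000 71.0118 54.1136 15.0900 1.3392 0.0000 0.0000] k=[73 70 56 13 0 0 0]
t=3: x=[72.5274 68.1634 51.3855 17.3500 1.9340 0.0000 0.0000] k=[73 65 52 14 3 0 0]
t=4: x=[71.7409 63.8454 47.9315 17.9150 4.2646 0.4580 0.0000] k=[70 68 44 17 2 0 0]
t=5: x=[69.4379 64.4032 43.0884 18.7400 3.9831 0.3054 0.0000] k=[69 64 47 22 0 3 0]
t=6: x=[67.8929 61.7485 45.3769 22.4350 3.7169 2.2400 0.4696] k=[72 63 43 21 6 5 3]
t=7: x=[70.5014 60.8607 42.2293 22.0150 8.2203 5.0957 3.5404] k=[70 65 41 26 12 8 3]
t=8: x=[68.9690 61.7329 41.8226 26.1450 13.7415 8.2265 4.0066] k=[69 60 42 26 14 6 4]
t=9: x=[67.2699 58.0545 41.8075 26.5800 14.8899 7.2001 4.6115] k=[65 59 44 23 13 9 8]
t=10: x=[63.4595 57.0219 42.6513 24.5950 14.1685 9.8699 8.7188] k=[67 55 41 21 10 9 12]
t=11: x=[64.6638 53.9490 39.6404 22.3050 11.7067 10.0205 12.3339] k=[65 52 43 19 15 11 12]
t=12: x=[62.3805 51.7648 40.3373 21.9000 15.3165 12.2451 12.6392] k=[61 50 42 25 18 15 12]
t=13: x=[58.4583 49.5723 40.2069 26.4500 18.9473 15.6283 13.2492] k=[61 51 37 27 22 16 9]
t=14: x=[58.6110 49.5570 37.0864 27.7250 22.2606 16.5090 10.6988] k=[59 48 40 24 18 16 15]
t=15: x=[56.3581 47.5344 38.3477 25.4500 18.9473 16.8074 16.0896] k=[53 45 41 28 18 18 12]
t=16: x=[50.5655 44.6361 39.2043 28.4350 19.8283 17.8201 13.7063] k=[47 48 38 30 23 19 13]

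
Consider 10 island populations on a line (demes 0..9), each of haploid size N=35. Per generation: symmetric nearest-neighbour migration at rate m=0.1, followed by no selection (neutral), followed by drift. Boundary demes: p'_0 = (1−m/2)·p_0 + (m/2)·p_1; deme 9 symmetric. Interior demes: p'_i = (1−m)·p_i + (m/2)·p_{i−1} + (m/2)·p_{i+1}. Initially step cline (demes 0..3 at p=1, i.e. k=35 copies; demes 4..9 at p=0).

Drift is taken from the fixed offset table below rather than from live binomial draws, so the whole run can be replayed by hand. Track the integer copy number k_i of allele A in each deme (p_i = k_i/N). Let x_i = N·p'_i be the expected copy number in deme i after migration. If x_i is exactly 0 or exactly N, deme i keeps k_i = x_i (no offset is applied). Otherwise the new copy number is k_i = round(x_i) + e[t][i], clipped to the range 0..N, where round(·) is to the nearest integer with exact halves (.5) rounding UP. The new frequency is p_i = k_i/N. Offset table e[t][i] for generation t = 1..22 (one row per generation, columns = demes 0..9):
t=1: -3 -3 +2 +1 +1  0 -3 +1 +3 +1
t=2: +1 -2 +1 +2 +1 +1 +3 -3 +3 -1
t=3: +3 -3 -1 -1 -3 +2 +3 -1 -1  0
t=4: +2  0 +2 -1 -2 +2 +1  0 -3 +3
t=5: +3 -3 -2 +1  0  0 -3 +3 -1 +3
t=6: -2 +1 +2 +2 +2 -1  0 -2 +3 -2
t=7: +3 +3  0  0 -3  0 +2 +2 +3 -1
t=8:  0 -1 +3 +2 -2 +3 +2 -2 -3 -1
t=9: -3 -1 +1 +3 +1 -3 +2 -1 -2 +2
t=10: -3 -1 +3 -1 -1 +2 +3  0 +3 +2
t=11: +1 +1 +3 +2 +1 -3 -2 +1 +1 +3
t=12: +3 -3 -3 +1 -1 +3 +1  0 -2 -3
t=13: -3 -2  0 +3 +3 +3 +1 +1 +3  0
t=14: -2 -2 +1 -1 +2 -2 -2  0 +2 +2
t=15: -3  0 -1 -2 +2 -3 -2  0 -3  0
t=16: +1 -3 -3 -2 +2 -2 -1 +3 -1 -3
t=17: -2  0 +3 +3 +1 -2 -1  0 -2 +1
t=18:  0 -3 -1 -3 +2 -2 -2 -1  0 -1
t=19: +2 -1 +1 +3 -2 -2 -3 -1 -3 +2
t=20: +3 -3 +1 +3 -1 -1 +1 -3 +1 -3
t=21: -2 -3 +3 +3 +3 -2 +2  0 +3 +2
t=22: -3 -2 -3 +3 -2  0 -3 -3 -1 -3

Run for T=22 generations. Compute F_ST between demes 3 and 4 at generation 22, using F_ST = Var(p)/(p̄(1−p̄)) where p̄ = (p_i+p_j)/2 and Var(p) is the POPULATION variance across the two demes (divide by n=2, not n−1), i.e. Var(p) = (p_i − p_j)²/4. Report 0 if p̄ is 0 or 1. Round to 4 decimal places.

0.2727

t=0: k=[35 35 35 35 0 0 0 0 0 0]
t=1: x=[35.0000 35.0000 35.0000 33.2500 1.7500 0.0000 0.0000 0.0000 0.0000 0.0000] k=[35 35 35 34 3 0 0 0 0 0]
t=2: x=[35.0000 35.0000 34.9500 32.5000 4.4000 0.1500 0.0000 0.0000 0.0000 0.0000] k=[35 35 35 35 5 1 0 0 0 0]
t=3: x=[35.0000 35.0000 35.0000 33.5000 6.3000 1.1500 0.0500 0.0000 0.0000 0.0000] k=[35 35 35 33 3 3 3 0 0 0]
t=4: x=[35.0000 35.0000 34.9000 31.6000 4.5000 3.0000 2.8500 0.1500 0.0000 0.0000] k=[35 35 35 31 3 5 4 0 0 0]
t=5: x=[35.0000 35.0000 34.8000 29.8000 4.5000 4.8500 3.8500 0.2000 0.0000 0.0000] k=[35 35 33 31 5 5 1 3 0 0]
t=6: x=[35.0000 34.9000 33.0000 29.8000 6.3000 4.8000 1.3000 2.7500 0.1500 0.0000] k=[35 35 35 32 8 4 1 1 3 0]
t=7: x=[35.0000 35.0000 34.8500 30.9500 9.0000 4.0500 1.1500 1.1000 2.7500 0.1500] k=[35 35 35 31 6 4 3 3 6 0]
t=8: x=[35.0000 35.0000 34.8000 29.9500 7.1500 4.0500 3.0500 3.1500 5.5500 0.3000] k=[35 35 35 32 5 7 5 1 3 0]
t=9: x=[35.0000 35.0000 34.8500 30.8000 6.4500 6.8000 4.9000 1.3000 2.7500 0.1500] k=[35 35 35 34 7 4 7 0 1 2]
t=10: x=[35.0000 35.0000 34.9500 32.7000 8.2000 4.3000 6.5000 0.4000 1.0000 1.9500] k=[35 35 35 32 7 6 10 0 4 4]
t=11: x=[35.0000 35.0000 34.8500 30.9000 8.2000 6.2500 9.3000 0.7000 3.8000 4.0000] k=[35 35 35 33 9 3 7 2 5 7]
t=12: x=[35.0000 35.0000 34.9000 31.9000 9.9000 3.5000 6.5500 2.4000 4.9500 6.9000] k=[35 35 32 33 9 7 8 2 3 4]
t=13: x=[35.0000 34.8500 32.2000 31.7500 10.1000 7.1500 7.6500 2.3500 3.0000 3.9500] k=[35 33 32 35 13 10 9 3 6 4]
t=14: x=[34.9000 33.0500 32.2000 33.7500 13.9500 10.1000 8.7500 3.4500 5.7500 4.1000] k=[33 31 33 33 16 8 7 3 8 6]
t=15: x=[32.9000 31.2000 32.9000 32.1500 16.4500 8.3500 6.8500 3.4500 7.6500 6.1000] k=[30 31 32 30 18 5 5 3 5 6]
t=16: x=[30.0500 31.0000 31.8500 29.5000 17.9500 5.6500 4.9000 3.2000 4.9500 5.9500] k=[31 28 29 28 20 4 4 6 4 3]
t=17: x=[30.8500 28.2000 28.9000 27.6500 19.6000 4.8000 4.1000 5.8000 4.0500 3.0500] k=[29 28 32 31 21 3 3 6 2 4]
t=18: x=[28.9500 28.2500 31.7500 30.5500 20.6000 3.9000 3.1500 5.6500 2.3000 3.9000] k=[29 25 31 28 23 2 1 5 2 3]
t=19: x=[28.8000 25.5000 30.5500 27.9000 22.2000 3.0000 1.2500 4.6500 2.2000 2.9500] k=[31 25 32 31 20 1 0 4 0 5]
t=20: x=[30.7000 25.6500 31.6000 30.5000 19.6000 1.9000 0.2500 3.6000 0.4500 4.7500] k=[34 23 33 34 19 1 1 1 1 2]
t=21: x=[33.4500 24.0500 32.5500 33.2000 18.8500 1.9000 1.0000 1.0000 1.0500 1.9500] k=[31 21 35 35 22 0 3 1 4 4]
t=22: x=[30.5000 22.2000 34.3000 34.3500 21.5500 1.2500 2.7500 1.2500 3.8500 4.0000] k=[28 20 31 35 20 1 0 0 3 1]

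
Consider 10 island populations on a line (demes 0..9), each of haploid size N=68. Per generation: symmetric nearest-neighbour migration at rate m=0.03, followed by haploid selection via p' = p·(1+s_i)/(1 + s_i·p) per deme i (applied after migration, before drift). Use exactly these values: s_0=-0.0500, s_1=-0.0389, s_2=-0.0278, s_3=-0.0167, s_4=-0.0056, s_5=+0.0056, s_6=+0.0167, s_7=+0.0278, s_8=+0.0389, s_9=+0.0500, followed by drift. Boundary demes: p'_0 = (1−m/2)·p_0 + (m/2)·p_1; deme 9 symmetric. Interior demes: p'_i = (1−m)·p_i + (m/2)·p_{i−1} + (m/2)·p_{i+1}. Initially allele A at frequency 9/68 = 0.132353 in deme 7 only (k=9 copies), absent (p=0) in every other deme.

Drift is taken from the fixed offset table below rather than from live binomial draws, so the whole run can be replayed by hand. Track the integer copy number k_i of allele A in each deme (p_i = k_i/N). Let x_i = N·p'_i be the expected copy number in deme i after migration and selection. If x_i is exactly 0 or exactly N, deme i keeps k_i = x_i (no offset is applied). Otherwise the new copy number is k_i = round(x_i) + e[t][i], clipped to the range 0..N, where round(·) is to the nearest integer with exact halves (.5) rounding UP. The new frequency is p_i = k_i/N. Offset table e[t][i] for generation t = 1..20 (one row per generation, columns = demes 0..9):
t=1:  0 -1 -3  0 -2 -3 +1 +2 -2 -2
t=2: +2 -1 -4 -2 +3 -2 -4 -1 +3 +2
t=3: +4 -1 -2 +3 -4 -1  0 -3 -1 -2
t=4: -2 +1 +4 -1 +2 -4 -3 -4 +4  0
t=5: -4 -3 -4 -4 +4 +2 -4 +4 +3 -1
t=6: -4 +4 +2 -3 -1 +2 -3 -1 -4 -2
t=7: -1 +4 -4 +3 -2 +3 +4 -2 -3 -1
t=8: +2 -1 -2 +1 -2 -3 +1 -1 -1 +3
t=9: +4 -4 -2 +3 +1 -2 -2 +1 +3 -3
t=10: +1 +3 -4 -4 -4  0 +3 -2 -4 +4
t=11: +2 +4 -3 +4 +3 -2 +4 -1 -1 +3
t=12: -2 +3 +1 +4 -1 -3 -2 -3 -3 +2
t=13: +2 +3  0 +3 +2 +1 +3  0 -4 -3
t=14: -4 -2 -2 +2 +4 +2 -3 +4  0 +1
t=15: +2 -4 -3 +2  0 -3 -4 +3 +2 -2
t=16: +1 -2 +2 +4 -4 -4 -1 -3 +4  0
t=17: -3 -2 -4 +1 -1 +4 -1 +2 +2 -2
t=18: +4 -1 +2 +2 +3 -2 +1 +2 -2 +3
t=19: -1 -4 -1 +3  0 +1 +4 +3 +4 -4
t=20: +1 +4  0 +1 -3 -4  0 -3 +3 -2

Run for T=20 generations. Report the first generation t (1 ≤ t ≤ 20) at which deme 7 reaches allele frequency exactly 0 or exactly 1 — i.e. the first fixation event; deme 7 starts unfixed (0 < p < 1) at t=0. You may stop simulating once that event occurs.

12

t=0: k=[0 0 0 0 0 0 0 9 0 0]
t=1: x=[0.0000 0.0000 0.0000 0.0000 0.0000 0.0000 0.1372 8.9408 0.1402 0.0000] k=[0 0 0 0 0 0 1 11 0 0]
t=2: x=[0.0000 0.0000 0.0000 0.0000 0.0000 0.0151 1.1536 10.9343 0.1714 0.0000] k=[0 0 0 0 0 0 0 10 3 0]
t=3: x=[0.0000 0.0000 0.0000 0.0000 0.0000 0.0000 0.1525 9.9762 3.1735 0.0472] k=[0 0 0 0 0 0 0 7 2 0]
t=4: x=[0.0000 0.0000 0.0000 0.0000 0.0000 0.0000 0.1068 6.9901 2.1221 0.0315] k=[0 0 0 0 0 0 0 3 6 0]
t=5: x=[0.0000 0.0000 0.0000 0.0000 0.0000 0.0000 0.0458 3.0796 6.0728 0.0945] k=[0 0 0 0 0 0 0 7 9 0]
t=6: x=[0.0000 0.0000 0.0000 0.0000 0.0000 0.0000 0.1068 7.0974 9.1325 0.1417] k=[0 0 0 0 0 0 0 6 5 0]
t=7: x=[0.0000 0.0000 0.0000 0.0000 0.0000 0.0000 0.0915 6.0443 5.1177 0.0787] k=[0 0 0 0 0 0 4 4 2 0]
t=8: x=[0.0000 0.0000 0.0000 0.0000 0.0000 0.0603 4.0019 4.0738 2.0754 0.0315] k=[0 0 0 0 0 0 5 3 1 3]
t=9: x=[0.0000 0.0000 0.0000 0.0000 0.0000 0.0754 4.9708 3.0796 1.1006 3.1117] k=[0 0 0 0 0 0 3 4 4 0]
t=10: x=[0.0000 0.0000 0.0000 0.0000 0.0000 0.0453 3.0174 4.0891 4.0841 0.0630] k=[0 0 0 0 0 0 6 2 0 4]
t=11: x=[0.0000 0.0000 0.0000 0.0000 0.0000 0.0905 5.9392 2.0847 0.0935 4.1250] k=[0 0 0 0 0 0 10 1 0 7]
t=12: x=[0.0000 0.0000 0.0000 0.0000 0.0000 0.1508 9.8537 1.1506 0.1247 7.2032] k=[0 0 0 0 0 0 8 0 0 9]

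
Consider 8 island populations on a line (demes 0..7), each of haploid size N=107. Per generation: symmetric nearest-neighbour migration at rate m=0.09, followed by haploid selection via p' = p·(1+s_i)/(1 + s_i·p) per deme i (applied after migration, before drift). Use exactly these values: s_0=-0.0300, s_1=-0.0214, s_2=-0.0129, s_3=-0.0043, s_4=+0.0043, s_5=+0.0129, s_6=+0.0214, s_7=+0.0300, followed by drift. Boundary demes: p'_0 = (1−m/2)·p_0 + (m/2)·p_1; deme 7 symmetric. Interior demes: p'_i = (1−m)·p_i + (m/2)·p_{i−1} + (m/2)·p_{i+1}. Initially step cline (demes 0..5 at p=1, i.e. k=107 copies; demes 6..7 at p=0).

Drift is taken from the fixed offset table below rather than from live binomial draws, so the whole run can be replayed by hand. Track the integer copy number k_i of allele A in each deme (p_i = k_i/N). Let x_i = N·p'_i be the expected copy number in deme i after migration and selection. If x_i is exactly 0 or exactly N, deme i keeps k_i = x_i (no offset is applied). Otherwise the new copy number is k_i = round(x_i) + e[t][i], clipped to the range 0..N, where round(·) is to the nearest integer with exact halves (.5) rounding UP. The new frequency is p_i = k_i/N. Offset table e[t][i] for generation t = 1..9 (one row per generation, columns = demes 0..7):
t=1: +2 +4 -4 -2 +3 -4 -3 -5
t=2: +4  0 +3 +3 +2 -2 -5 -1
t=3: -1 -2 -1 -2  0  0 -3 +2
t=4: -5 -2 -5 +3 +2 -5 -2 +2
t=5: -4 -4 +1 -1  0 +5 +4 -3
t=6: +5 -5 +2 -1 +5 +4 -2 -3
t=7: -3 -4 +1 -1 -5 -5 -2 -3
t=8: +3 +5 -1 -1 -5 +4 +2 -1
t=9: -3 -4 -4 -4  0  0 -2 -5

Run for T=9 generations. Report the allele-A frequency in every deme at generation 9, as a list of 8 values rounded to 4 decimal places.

[1.0000, 0.9626, 0.9533, 0.9346, 0.8879, 0.7383, 0.1776, 0.0000]

t=0: k=[107 107 107 107 107 107 0 0]
t=1: x=[107.0000 107.0000 107.0000 107.0000 107.0000 102.2436 4.9133 0.0000] k=[107 107 107 107 107 98 2 0]
t=2: x=[107.0000 107.0000 107.0000 107.0000 106.5967 94.2299 6.3554 0.0927] k=[107 107 107 107 107 92 1 0]
t=3: x=[107.0000 107.0000 107.0000 107.0000 106.3279 88.7746 5.1529 0.0463] k=[107 107 107 107 106 89 2 2]
t=4: x=[107.0000 107.0000 107.0000 106.9548 105.2872 86.0667 6.0344 2.0588] k=[107 107 107 107 107 81 4 4]
t=5: x=[107.0000 107.0000 107.0000 107.0000 105.8350 78.9710 7.6134 4.1154] k=[107 107 107 107 106 84 12 1]
t=6: x=[107.0000 107.0000 107.0000 106.9548 105.0632 81.9964 15.0163 1.5392] k=[107 107 107 106 107 86 13 0]
t=7: x=[107.0000 107.0000 106.9544 106.0861 106.0142 83.8931 15.9858 0.6025] k=[107 107 107 105 101 79 14 0]
t=8: x=[107.0000 107.0000 106.9088 104.9012 100.2173 77.3406 16.5896 0.6488] k=[107 107 106 104 95 81 19 0]
t=9: x=[107.0000 106.9540 105.9415 103.6711 94.8214 79.1051 21.2939 0.8804] k=[107 103 102 100 95 79 19 0]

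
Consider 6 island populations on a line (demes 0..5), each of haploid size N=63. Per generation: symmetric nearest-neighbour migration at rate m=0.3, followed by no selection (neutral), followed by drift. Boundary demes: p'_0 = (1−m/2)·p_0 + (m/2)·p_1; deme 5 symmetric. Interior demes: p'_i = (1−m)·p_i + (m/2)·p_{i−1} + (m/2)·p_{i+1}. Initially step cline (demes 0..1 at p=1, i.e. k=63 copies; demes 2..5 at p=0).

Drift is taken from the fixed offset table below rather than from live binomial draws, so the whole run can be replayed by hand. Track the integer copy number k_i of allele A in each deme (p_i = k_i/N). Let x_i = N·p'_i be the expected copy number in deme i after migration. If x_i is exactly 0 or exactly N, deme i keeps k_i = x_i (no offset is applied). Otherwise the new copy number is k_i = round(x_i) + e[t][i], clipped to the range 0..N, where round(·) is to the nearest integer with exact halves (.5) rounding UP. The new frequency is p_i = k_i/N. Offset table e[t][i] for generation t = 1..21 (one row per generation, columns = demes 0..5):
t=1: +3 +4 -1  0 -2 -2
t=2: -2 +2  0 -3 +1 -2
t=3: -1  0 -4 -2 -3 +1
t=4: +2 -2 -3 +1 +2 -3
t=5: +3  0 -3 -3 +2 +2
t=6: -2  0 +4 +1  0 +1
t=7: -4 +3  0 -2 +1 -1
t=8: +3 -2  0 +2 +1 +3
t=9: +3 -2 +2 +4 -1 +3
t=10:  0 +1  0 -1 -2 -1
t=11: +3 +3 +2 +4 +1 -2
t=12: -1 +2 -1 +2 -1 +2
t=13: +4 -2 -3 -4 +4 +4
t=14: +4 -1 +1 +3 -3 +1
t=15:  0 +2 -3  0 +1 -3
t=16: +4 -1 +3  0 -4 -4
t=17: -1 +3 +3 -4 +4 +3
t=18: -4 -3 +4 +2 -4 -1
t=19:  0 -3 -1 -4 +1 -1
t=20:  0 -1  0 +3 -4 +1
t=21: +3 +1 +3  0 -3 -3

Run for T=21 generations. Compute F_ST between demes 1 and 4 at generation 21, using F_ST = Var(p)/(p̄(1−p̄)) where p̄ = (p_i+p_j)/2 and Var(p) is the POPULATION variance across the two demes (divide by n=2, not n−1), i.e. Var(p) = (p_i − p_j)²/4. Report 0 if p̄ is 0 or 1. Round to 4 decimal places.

t=0: k=[63 63 0 0 0 0]
t=1: x=[63.0000 53.5500 9.4500 0.0000 0.0000 0.0000] k=[63 58 8 0 0 0]
t=2: x=[62.2500 51.2500 14.3000 1.2000 0.0000 0.0000] k=[60 53 14 0 0 0]
t=3: x=[58.9500 48.2000 17.7500 2.1000 0.0000 0.0000] k=[58 48 14 0 0 0]
t=4: x=[56.5000 44.4000 17.0000 2.1000 0.0000 0.0000] k=[59 42 14 3 0 0]
t=5: x=[56.4500 40.3500 16.5500 4.2000 0.4500 0.0000] k=[59 40 14 1 2 0]
t=6: x=[56.1500 38.9500 15.9500 3.1000 1.5500 0.3000] k=[54 39 20 4 2 1]
t=7: x=[51.7500 38.4000 20.4500 6.1000 2.1500 1.1500] k=[48 41 20 4 3 0]
t=8: x=[46.9500 38.9000 20.7500 6.2500 2.7000 0.4500] k=[50 37 21 8 4 3]
t=9: x=[48.0500 36.5500 21.4500 9.3500 4.4500 3.1500] k=[51 35 23 13 3 6]
t=10: x=[48.6000 35.6000 23.3000 13.0000 4.9500 5.5500] k=[49 37 23 12 3 5]
t=11: x=[47.2000 36.7000 23.4500 12.3000 4.6500 4.7000] k=[50 40 25 16 6 3]
t=12: x=[48.5000 39.2500 25.9000 15.8500 7.0500 3.4500] k=[48 41 25 18 6 5]
t=13: x=[46.9500 39.6500 26.3500 17.2500 7.6500 5.1500] k=[51 38 23 13 12 9]
t=14: x=[49.0500 37.7000 23.7500 14.3500 11.7000 9.4500] k=[53 37 25 17 9 10]
t=15: x=[50.6000 37.6000 25.6000 17.0000 10.3500 9.8500] k=[51 40 23 17 11 7]
t=16: x=[49.3500 39.1000 24.6500 17.0000 11.3000 7.6000] k=[53 38 28 17 7 4]
t=17: x=[50.7500 38.7500 27.8500 17.1500 8.0500 4.4500] k=[50 42 31 13 12 7]
t=18: x=[48.8000 41.5500 29.9500 15.5500 11.4000 7.7500] k=[45 39 34 18 7 7]
t=19: x=[44.1000 39.1500 32.3500 18.7500 8.6500 7.0000] k=[44 36 31 15 10 6]
t=20: x=[42.8000 36.4500 29.3500 16.6500 10.1500 6.6000] k=[43 35 29 20 6 8]
t=21: x=[41.8000 35.3000 28.5500 19.2500 8.4000 7.7000] k=[45 36 32 19 5 5]

0.2758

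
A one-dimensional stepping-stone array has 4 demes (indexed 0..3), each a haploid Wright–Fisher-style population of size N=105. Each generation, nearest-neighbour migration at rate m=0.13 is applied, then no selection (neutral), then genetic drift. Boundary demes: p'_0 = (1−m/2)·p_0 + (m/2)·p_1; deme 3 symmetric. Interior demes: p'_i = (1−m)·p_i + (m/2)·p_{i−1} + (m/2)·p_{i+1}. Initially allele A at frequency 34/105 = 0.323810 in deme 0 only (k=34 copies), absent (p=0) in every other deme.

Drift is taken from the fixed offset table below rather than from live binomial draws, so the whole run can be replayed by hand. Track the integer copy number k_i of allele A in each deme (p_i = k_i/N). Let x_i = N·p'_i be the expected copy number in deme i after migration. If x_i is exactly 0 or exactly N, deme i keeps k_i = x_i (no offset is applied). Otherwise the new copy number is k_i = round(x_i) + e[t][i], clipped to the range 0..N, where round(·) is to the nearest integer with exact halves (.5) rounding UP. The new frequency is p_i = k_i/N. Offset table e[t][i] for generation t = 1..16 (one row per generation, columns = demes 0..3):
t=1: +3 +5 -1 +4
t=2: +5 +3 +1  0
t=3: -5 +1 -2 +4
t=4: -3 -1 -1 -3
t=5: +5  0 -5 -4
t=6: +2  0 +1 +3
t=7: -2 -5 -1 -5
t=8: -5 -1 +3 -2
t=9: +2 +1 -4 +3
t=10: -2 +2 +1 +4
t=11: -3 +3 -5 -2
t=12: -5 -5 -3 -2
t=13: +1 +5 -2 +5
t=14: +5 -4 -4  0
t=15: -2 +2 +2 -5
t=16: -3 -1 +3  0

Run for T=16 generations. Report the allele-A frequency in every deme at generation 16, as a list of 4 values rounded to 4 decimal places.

[0.1143, 0.0952, 0.0571, 0.0190]

t=0: k=[34 0 0 0]
t=1: x=[31.7900 2.2100 0.0000 0.0000] k=[35 7 0 0]
t=2: x=[33.1800 8.3650 0.4550 0.0000] k=[38 11 1 0]
t=3: x=[36.2450 12.1050 1.5850 0.0650] k=[31 13 0 4]
t=4: x=[29.8300 13.3250 1.1050 3.7400] k=[27 12 0 1]
t=5: x=[26.0250 12.1950 0.8450 0.9350] k=[31 12 0 0]
t=6: x=[29.7650 12.4550 0.7800 0.0000] k=[32 12 2 0]
t=7: x=[30.7000 12.6500 2.5200 0.1300] k=[29 8 2 0]
t=8: x=[27.6350 8.9750 2.2600 0.1300] k=[23 8 5 0]
t=9: x=[22.0250 8.7800 4.8700 0.3250] k=[24 10 1 3]
t=10: x=[23.0900 10.3250 1.7150 2.8700] k=[21 12 3 7]
t=11: x=[20.4150 12.0000 3.8450 6.7400] k=[17 15 0 5]
t=12: x=[16.8700 14.1550 1.3000 4.6750] k=[12 9 0 3]
t=13: x=[11.8050 8.6100 0.7800 2.8050] k=[13 14 0 8]
t=14: x=[13.0650 13.0250 1.4300 7.4800] k=[18 9 0 7]
t=15: x=[17.4150 9.0000 1.0400 6.5450] k=[15 11 3 2]
t=16: x=[14.7400 10.7400 3.4550 2.0650] k=[12 10 6 2]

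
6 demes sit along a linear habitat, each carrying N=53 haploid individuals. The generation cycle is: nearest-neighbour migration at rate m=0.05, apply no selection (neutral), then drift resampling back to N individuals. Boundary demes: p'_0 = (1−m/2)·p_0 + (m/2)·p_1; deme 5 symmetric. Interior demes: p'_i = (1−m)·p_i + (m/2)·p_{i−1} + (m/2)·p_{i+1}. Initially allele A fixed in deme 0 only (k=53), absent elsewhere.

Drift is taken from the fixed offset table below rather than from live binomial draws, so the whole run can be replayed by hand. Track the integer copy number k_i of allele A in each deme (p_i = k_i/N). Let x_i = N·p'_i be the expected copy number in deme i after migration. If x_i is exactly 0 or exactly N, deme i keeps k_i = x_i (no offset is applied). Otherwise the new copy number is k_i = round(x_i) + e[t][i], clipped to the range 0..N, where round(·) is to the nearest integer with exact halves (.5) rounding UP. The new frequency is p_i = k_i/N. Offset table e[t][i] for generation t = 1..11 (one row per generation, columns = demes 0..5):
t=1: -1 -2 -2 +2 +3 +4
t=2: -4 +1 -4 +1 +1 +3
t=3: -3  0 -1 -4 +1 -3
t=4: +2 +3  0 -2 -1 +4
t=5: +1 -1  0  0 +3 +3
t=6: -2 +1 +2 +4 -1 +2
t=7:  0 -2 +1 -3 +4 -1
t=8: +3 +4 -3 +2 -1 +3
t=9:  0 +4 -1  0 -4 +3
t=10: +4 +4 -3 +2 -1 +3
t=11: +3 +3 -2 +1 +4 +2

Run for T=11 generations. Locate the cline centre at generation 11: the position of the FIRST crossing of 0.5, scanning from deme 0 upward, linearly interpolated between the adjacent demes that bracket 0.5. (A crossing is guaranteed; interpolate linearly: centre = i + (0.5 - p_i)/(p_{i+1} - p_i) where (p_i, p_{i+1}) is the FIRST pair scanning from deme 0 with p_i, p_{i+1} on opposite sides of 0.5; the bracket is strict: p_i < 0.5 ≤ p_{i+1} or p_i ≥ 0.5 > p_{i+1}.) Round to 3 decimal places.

0.881

t=0: k=[53 0 0 0 0 0]
t=1: x=[51.6750 1.3250 0.0000 0.0000 0.0000 0.0000] k=[51 0 0 0 0 0]
t=2: x=[49.7250 1.2750 0.0000 0.0000 0.0000 0.0000] k=[46 2 0 0 0 0]
t=3: x=[44.9000 3.0500 0.0500 0.0000 0.0000 0.0000] k=[42 3 0 0 0 0]
t=4: x=[41.0250 3.9000 0.0750 0.0000 0.0000 0.0000] k=[43 7 0 0 0 0]
t=5: x=[42.1000 7.7250 0.1750 0.0000 0.0000 0.0000] k=[43 7 0 0 0 0]
t=6: x=[42.1000 7.7250 0.1750 0.0000 0.0000 0.0000] k=[40 9 2 0 0 0]
t=7: x=[39.2250 9.6000 2.1250 0.0500 0.0000 0.0000] k=[39 8 3 0 0 0]
t=8: x=[38.2250 8.6500 3.0500 0.0750 0.0000 0.0000] k=[41 13 0 2 0 0]
t=9: x=[40.3000 13.3750 0.3750 1.9000 0.0500 0.0000] k=[40 17 0 2 0 0]
t=10: x=[39.4250 17.1500 0.4750 1.9000 0.0500 0.0000] k=[43 21 0 4 0 0]
t=11: x=[42.4500 21.0250 0.6250 3.8000 0.1000 0.0000] k=[45 24 0 5 4 0]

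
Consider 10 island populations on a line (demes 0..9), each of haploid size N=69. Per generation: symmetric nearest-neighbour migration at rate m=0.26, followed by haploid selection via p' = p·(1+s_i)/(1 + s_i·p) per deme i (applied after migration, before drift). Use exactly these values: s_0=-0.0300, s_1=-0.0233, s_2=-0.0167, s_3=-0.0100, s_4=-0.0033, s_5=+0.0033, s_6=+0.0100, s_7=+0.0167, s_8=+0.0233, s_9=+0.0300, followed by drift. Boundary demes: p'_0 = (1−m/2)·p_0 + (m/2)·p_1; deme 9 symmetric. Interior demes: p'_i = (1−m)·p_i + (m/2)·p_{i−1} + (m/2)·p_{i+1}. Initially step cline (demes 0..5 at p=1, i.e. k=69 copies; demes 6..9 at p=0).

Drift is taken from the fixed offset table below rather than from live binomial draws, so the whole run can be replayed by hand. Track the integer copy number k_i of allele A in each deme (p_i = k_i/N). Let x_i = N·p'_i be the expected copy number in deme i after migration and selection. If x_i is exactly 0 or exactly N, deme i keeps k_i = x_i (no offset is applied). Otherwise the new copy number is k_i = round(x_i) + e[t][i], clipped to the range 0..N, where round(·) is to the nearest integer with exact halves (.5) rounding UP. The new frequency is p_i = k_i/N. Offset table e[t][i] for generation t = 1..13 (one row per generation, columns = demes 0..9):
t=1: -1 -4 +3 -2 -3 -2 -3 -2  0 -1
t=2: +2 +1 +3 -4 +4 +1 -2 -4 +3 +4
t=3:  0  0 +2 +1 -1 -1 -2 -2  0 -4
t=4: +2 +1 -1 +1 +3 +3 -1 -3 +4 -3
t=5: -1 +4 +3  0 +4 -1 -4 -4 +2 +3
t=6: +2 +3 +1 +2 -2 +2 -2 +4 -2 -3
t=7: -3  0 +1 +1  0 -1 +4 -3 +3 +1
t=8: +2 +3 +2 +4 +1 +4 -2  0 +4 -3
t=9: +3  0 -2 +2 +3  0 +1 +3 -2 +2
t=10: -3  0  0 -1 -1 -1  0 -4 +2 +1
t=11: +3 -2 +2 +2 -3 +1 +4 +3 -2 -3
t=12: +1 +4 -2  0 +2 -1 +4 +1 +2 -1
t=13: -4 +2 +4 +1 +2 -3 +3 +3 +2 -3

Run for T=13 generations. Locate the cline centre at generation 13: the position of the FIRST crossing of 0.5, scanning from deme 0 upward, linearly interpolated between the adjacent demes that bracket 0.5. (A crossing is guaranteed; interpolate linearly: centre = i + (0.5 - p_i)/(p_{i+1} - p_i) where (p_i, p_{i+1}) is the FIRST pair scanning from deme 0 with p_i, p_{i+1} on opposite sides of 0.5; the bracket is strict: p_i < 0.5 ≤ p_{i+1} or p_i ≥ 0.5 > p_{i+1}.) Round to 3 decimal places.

t=0: k=[69 69 69 69 69 69 0 0 0 0]
t=1: x=[69.0000 69.0000 69.0000 69.0000 69.0000 60.0557 9.0479 0.0000 0.0000 0.0000] k=[69 69 69 69 69 58 6 0 0 0]
t=2: x=[69.0000 69.0000 69.0000 69.0000 67.5654 52.7110 12.0788 0.7929 0.0000 0.0000] k=[69 69 69 69 69 54 10 0 0 0]
t=3: x=[69.0000 69.0000 69.0000 69.0000 67.0437 50.2750 14.5338 1.3213 0.0000 0.0000] k=[69 69 69 69 66 49 13 0 0 0]
t=4: x=[69.0000 69.0000 69.0000 68.6061 64.1652 46.5799 16.1126 1.7175 0.0000 0.0000] k=[69 69 69 69 67 50 15 0 0 0]
t=5: x=[69.0000 69.0000 69.0000 68.7374 65.0377 47.7085 17.7308 1.9816 0.0000 0.0000] k=[69 69 69 69 69 47 14 0 0 0]
t=6: x=[69.0000 69.0000 69.0000 69.0000 66.1309 45.6210 16.5951 1.8496 0.0000 0.0000] k=[69 69 69 69 64 48 15 6 0 0]
t=7: x=[69.0000 69.0000 69.0000 68.3435 62.5507 45.8407 18.2533 6.4867 0.7980 0.0000] k=[69 69 69 69 63 45 22 3 4 0]
t=8: x=[69.0000 69.0000 69.0000 68.2122 61.4177 44.4022 22.6712 5.6858 3.4242 0.5355] k=[69 69 69 69 62 48 21 6 7 0]
t=9: x=[69.0000 69.0000 69.0000 68.0809 61.0668 46.3601 22.7113 8.1989 6.0866 0.9369] k=[69 69 69 69 64 46 24 11 4 3]
t=10: x=[69.0000 69.0000 69.0000 68.3435 62.2900 45.5310 25.3293 11.9427 4.8835 3.2195] k=[69 69 69 67 61 45 25 8 7 4]
t=11: x=[69.0000 69.0000 68.7356 66.4555 59.6734 44.5321 25.5499 10.2234 6.8814 4.5131] k=[69 69 69 68 57 46 30 13 5 2]
t=12: x=[69.0000 69.0000 68.8678 66.6775 56.9672 45.4012 30.0387 14.3574 5.7706 2.4591] k=[69 69 67 67 59 44 34 15 8 1]
t=13: x=[69.0000 68.7338 67.2312 65.9307 58.0596 44.7019 33.0013 16.7693 8.1643 1.9657] k=[69 69 69 67 60 42 36 20 10 0]

6.094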